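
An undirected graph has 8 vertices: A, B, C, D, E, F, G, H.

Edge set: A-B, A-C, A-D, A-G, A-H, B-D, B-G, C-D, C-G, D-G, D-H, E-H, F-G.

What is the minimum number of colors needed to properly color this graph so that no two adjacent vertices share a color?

4

A, B, D, G are pairwise adjacent (a clique of size 4), so at least 4 colors are needed.
4 colors suffice: color 1 → {D, E, F}; color 2 → {G, H}; color 3 → {A}; color 4 → {B, C}. Each edge has distinct colors on its endpoints.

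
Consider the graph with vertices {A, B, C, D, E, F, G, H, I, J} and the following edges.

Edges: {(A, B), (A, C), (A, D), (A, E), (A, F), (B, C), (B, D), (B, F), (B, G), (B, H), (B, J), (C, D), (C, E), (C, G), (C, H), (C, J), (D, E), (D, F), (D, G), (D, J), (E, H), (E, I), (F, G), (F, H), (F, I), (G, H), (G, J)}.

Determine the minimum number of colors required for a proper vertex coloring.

B, C, D, G, J are pairwise adjacent (a clique of size 5), so at least 5 colors are needed.
5 colors suffice: A=yellow, B=green, C=blue, D=red, E=green, F=blue, G=yellow, H=red, I=red, J=purple. Each edge has distinct colors on its endpoints.

5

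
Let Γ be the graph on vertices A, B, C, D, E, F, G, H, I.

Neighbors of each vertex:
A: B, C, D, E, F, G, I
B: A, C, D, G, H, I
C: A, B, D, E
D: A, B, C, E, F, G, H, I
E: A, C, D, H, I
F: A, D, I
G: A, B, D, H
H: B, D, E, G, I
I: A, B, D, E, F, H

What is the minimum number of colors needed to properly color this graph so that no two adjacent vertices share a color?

4

D, E, H, I are mutually adjacent (a clique of size 4), so at least 4 colors are needed.
One proper 4-coloring: A=2, B=4, C=3, D=1, E=4, F=4, G=3, H=2, I=3. Every edge joins two different colors.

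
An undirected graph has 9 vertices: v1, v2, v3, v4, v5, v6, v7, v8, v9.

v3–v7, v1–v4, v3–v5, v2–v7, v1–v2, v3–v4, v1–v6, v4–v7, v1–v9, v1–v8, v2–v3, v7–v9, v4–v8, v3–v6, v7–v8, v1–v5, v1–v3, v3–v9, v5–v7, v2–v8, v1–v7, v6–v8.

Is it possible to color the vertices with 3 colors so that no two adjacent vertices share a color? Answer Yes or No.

v1, v2, v3, v7 form a clique, so at least 4 colors are needed.
So 3 colors are not enough.

No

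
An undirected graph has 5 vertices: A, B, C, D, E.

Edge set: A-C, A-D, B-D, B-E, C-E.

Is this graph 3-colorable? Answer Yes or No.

The chromatic number is 3. The cycle D-B-E-C-A-D has odd length 5, so it cannot be 2-colored; at least 3 colors are needed.
A valid assignment using 3 colors: A=3, B=2, C=2, D=1, E=1.
That is already a proper 3-coloring.

Yes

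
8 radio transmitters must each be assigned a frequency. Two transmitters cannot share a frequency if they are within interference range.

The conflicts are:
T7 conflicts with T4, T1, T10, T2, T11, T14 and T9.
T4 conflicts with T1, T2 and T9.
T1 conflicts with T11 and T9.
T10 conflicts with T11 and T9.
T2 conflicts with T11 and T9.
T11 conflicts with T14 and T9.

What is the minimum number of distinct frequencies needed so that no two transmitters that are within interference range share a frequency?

T7, T2, T11, T9 pairwise conflict, so at least 4 frequencies are needed.
A valid assignment using 4 frequencies: T7=1, T4=2, T1=4, T10=4, T2=4, T11=2, T14=3, T9=3. No two conflicting transmitters share a frequency.

4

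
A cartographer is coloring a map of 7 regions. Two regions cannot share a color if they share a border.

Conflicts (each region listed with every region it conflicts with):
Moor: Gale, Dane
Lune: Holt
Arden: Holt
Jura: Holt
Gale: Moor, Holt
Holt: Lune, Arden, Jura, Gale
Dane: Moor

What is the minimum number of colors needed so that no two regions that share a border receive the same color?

Lune and Holt conflict, so at least 2 colors are needed.
2 colors suffice: Moor=1, Lune=2, Arden=2, Jura=2, Gale=2, Holt=1, Dane=2. No two conflicting regions share a color.

2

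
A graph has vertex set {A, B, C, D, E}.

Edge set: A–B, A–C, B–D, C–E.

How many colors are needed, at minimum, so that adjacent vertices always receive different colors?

A and B are adjacent, so at least 2 colors are needed.
2 colors suffice: A=2, B=1, C=1, D=2, E=2. No two adjacent vertices share a color.

2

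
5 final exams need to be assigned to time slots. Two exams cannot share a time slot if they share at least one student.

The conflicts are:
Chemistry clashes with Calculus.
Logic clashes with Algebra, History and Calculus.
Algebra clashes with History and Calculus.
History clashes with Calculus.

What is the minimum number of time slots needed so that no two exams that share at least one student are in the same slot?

Logic, Algebra, History, Calculus all conflict with each other, so at least 4 time slots are needed.
A valid assignment using 4 time slots: Chemistry=2, Logic=3, Algebra=2, History=4, Calculus=1. No two conflicting exams share a time slot.

4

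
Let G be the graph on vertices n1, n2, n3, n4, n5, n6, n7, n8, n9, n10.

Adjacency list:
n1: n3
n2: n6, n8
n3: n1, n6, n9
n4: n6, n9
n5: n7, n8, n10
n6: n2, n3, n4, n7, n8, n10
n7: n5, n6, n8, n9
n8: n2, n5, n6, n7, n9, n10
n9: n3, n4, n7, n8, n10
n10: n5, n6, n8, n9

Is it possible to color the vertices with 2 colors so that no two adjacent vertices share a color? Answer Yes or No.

No

n5, n7, n8 are mutually adjacent, so at least 3 colors are needed.
So 2 colors are not enough.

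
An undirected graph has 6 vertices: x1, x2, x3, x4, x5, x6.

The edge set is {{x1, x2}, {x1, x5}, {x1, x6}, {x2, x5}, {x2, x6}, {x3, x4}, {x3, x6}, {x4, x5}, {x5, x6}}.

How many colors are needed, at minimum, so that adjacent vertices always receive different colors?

4

x1, x2, x5, x6 form a clique, so at least 4 colors are needed.
4 colors suffice: color 1 → {x4, x6}; color 2 → {x3, x5}; color 3 → {x2}; color 4 → {x1}. No two adjacent vertices share a color.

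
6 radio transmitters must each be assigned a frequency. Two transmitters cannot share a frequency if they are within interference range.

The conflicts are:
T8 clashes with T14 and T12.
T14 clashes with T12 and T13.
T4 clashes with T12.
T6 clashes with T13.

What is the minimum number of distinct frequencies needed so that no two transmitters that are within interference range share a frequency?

3

T8, T14, T12 all conflict with each other, so at least 3 frequencies are needed.
3 frequencies suffice: frequency 1 → {T14, T4, T6}; frequency 2 → {T12, T13}; frequency 3 → {T8}. No two conflicting transmitters share a frequency.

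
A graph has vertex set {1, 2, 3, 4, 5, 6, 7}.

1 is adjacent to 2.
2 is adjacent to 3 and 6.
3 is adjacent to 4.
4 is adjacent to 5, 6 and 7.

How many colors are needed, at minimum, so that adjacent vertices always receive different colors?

3 and 4 are adjacent, so at least 2 colors are needed.
2 colors suffice: color a → {2, 4}; color b → {1, 3, 5, 6, 7}. No two adjacent vertices share a color.

2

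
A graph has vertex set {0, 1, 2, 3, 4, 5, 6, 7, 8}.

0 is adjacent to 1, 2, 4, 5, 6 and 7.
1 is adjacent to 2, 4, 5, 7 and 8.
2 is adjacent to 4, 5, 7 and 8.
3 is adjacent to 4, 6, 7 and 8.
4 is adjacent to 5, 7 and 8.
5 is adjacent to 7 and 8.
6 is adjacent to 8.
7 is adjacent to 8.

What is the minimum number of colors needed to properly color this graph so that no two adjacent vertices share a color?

1, 2, 4, 5, 7, 8 form a clique, so at least 6 colors are needed.
A valid assignment using 6 colors: 0=blue, 1=yellow, 2=purple, 3=yellow, 4=green, 5=orange, 6=red, 7=red, 8=blue. Each edge has distinct colors on its endpoints.

6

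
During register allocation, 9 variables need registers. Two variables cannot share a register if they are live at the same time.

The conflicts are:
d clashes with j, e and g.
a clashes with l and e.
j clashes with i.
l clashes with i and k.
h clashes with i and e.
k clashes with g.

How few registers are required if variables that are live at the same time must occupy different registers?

The cycle e-d-j-i-h-e has odd length 5, so it cannot be 2-colored; at least 3 registers are needed.
A valid assignment using 3 registers: d=1, a=3, j=3, l=1, h=1, i=2, k=2, e=2, g=3. No two conflicting variables share a register.

3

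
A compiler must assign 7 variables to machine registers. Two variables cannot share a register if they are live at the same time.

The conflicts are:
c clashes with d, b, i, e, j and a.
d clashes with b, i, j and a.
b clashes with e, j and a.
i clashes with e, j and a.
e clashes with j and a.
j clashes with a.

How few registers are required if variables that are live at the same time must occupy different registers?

c, i, e, j, a pairwise conflict, so at least 5 registers are needed.
5 registers suffice: c=2, d=4, b=5, i=5, e=4, j=3, a=1. Every pair that conflicts lands in different registers.

5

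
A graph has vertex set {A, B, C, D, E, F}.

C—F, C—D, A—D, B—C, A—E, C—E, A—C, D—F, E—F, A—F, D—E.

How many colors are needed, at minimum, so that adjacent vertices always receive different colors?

A, C, D, E, F form a clique, so at least 5 colors are needed.
5 colors suffice: color 1 → {C}; color 2 → {B, D}; color 3 → {A}; color 4 → {E}; color 5 → {F}. No two adjacent vertices share a color.

5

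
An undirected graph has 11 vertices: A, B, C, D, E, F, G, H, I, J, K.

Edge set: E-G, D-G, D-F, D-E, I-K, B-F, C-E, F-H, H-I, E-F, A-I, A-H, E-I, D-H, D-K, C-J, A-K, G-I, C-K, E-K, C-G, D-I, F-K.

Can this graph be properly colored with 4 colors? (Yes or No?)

The chromatic number is 4. D, E, G, I are mutually adjacent (a clique of size 4), so at least 4 colors are needed.
One proper 4-coloring: A=blue, B=blue, C=red, D=blue, E=yellow, F=red, G=green, H=green, I=red, J=blue, K=green.
That is already a proper 4-coloring.

Yes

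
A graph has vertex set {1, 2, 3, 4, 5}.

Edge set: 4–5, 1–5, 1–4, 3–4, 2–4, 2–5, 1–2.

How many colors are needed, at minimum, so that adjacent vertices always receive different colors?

1, 2, 4, 5 form a clique, so at least 4 colors are needed.
4 colors suffice: color a → {4}; color b → {1, 3}; color c → {5}; color d → {2}. No two adjacent vertices share a color.

4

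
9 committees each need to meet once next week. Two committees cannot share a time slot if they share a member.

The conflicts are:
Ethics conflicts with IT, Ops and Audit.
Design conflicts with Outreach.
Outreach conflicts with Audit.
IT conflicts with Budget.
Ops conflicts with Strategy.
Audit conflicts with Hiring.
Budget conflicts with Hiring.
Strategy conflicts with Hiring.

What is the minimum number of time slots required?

3

The cycle Audit-Ethics-IT-Budget-Hiring-Audit has odd length 5, so it cannot be 2-colored; at least 3 time slots are needed.
A valid assignment using 3 time slots: Ethics=1, Design=2, Outreach=1, IT=2, Ops=3, Audit=2, Budget=3, Strategy=2, Hiring=1. No two conflicting committees share a time slot.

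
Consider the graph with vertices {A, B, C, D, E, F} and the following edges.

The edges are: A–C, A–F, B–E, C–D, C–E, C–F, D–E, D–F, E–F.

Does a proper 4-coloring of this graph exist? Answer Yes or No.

The chromatic number is 4. C, D, E, F are pairwise adjacent (a clique of size 4), so at least 4 colors are needed.
4 colors suffice: A=1, B=2, C=2, D=4, E=1, F=3.
That is already a proper 4-coloring.

Yes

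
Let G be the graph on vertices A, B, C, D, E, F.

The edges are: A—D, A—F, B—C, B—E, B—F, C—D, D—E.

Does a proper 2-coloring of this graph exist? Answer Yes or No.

No

The cycle F-B-E-D-A-F has odd length 5, so it cannot be 2-colored; at least 3 colors are needed.
So 2 colors are not enough.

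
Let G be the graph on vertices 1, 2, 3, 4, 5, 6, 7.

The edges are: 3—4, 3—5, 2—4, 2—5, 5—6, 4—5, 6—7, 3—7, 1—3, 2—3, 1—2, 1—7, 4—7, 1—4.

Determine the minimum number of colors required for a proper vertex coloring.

2, 3, 4, 5 are mutually adjacent (a clique of size 4), so at least 4 colors are needed.
4 colors suffice: 1=green, 2=yellow, 3=red, 4=blue, 5=green, 6=red, 7=yellow. Each edge has distinct colors on its endpoints.

4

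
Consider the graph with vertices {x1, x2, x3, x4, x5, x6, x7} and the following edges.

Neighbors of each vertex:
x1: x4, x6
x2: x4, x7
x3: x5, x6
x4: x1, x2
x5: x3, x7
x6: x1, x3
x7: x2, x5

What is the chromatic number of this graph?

The cycle x7-x5-x3-x6-x1-x4-x2-x7 has odd length 7, so it cannot be 2-colored; at least 3 colors are needed.
3 colors suffice: x1=2, x2=2, x3=2, x4=1, x5=3, x6=1, x7=1. Every edge joins two different colors.

3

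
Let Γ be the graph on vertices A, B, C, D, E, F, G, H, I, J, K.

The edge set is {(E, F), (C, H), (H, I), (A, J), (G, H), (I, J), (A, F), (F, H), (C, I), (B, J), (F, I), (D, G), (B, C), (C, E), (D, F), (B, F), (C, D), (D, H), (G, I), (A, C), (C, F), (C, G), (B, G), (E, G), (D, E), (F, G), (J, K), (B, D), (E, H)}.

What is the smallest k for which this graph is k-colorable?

6

C, D, E, F, G, H form a clique, so at least 6 colors are needed.
6 colors suffice: color 1 → {C, J}; color 2 → {F, K}; color 3 → {A, G}; color 4 → {B, H}; color 5 → {D, I}; color 6 → {E}. No two adjacent vertices share a color.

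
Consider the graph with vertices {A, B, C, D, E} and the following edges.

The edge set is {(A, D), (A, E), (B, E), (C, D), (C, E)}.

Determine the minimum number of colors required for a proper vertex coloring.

2

A and D are adjacent, so at least 2 colors are needed.
2 colors suffice: A=2, B=2, C=2, D=1, E=1. No two adjacent vertices share a color.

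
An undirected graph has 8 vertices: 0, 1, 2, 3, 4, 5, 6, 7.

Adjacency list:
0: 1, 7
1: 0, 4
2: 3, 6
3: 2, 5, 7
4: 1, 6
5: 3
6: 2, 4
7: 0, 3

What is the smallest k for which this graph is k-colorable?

3

The cycle 6-4-1-0-7-3-2-6 has odd length 7, so it cannot be 2-colored; at least 3 colors are needed.
3 colors suffice: color red → {0, 3, 6}; color blue → {2, 4, 5, 7}; color green → {1}. Each edge has distinct colors on its endpoints.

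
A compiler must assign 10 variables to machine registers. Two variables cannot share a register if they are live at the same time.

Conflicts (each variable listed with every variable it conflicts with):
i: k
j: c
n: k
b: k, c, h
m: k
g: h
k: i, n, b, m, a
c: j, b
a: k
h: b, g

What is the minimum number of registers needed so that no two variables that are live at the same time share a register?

b and c conflict, so at least 2 registers are needed.
A valid assignment using 2 registers: i=2, j=2, n=2, b=2, m=2, g=2, k=1, c=1, a=2, h=1. No two conflicting variables share a register.

2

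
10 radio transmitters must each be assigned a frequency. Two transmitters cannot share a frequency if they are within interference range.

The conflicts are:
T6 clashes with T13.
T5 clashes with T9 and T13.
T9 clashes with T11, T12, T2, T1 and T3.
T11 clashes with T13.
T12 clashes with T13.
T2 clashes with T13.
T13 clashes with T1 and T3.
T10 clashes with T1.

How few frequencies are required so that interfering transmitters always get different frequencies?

T12 and T13 conflict, so at least 2 frequencies are needed.
2 frequencies suffice: T6=2, T5=2, T9=1, T11=2, T12=2, T2=2, T13=1, T10=1, T1=2, T3=2. Every pair that conflicts lands in different frequencies.

2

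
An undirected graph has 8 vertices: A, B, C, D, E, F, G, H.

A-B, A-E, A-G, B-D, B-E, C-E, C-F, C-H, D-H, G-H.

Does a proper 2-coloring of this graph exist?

No

A, B, E form a triangle, so at least 3 colors are needed.
So 2 colors are not enough.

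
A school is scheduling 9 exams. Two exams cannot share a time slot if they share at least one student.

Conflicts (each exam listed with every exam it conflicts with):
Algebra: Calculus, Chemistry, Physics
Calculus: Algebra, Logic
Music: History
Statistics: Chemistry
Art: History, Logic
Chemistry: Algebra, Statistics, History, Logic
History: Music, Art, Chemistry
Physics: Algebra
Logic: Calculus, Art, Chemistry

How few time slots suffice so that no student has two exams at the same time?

2

Algebra and Physics conflict, so at least 2 time slots are needed.
2 time slots suffice: time slot 1 → {Calculus, Music, Art, Chemistry, Physics}; time slot 2 → {Algebra, Statistics, History, Logic}. No two conflicting exams share a time slot.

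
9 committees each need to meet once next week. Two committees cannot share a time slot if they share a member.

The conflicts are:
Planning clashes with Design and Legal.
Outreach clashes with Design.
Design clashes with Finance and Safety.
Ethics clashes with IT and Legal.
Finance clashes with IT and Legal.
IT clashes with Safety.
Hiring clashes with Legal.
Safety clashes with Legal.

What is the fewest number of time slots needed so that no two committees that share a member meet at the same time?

Design and Finance conflict, so at least 2 time slots are needed.
2 time slots suffice: time slot 1 → {Design, IT, Legal}; time slot 2 → {Planning, Outreach, Ethics, Finance, Hiring, Safety}. Every pair that conflicts lands in different time slots.

2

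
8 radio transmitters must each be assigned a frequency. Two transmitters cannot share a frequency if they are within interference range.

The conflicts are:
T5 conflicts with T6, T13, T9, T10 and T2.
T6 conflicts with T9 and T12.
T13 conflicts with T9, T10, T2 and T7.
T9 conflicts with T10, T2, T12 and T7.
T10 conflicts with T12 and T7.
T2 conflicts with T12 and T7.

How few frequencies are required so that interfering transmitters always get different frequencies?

T13, T9, T10, T7 all conflict with each other, so at least 4 frequencies are needed.
A valid assignment using 4 frequencies: T5=4, T6=2, T13=3, T9=1, T10=2, T2=2, T12=3, T7=4. No two conflicting transmitters share a frequency.

4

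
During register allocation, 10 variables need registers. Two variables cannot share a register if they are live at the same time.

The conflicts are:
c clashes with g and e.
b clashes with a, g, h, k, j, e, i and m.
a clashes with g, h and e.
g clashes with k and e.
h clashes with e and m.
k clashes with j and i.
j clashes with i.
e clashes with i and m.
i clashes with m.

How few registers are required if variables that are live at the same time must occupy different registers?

4

b, a, g, e are mutually in conflict, so at least 4 registers are needed.
4 registers suffice: register 1 → {c, b}; register 2 → {k, e}; register 3 → {g, h, i}; register 4 → {a, j, m}. Every pair that conflicts lands in different registers.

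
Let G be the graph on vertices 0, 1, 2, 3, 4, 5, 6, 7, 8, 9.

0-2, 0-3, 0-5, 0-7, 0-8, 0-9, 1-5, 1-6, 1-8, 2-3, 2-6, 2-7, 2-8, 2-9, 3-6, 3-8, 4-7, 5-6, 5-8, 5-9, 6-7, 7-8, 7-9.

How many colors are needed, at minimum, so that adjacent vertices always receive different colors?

4

0, 2, 3, 8 form a clique, so at least 4 colors are needed.
4 colors suffice: color red → {0, 4, 6}; color blue → {8, 9}; color green → {3, 5, 7}; color yellow → {1, 2}. Every edge joins two different colors.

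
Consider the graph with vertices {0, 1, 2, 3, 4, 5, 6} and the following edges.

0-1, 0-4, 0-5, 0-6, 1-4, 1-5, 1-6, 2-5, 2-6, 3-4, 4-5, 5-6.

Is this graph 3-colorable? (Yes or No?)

0, 1, 5, 6 are pairwise adjacent (a clique of size 4), so at least 4 colors are needed.
So 3 colors are not enough.

No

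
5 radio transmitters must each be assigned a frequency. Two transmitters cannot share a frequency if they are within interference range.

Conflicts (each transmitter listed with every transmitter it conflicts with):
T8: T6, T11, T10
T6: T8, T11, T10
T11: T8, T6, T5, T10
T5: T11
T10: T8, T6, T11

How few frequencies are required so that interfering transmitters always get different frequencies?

4

T8, T6, T11, T10 are mutually in conflict, so at least 4 frequencies are needed.
4 frequencies suffice: frequency 1 → {T11}; frequency 2 → {T5, T10}; frequency 3 → {T8}; frequency 4 → {T6}. Every pair that conflicts lands in different frequencies.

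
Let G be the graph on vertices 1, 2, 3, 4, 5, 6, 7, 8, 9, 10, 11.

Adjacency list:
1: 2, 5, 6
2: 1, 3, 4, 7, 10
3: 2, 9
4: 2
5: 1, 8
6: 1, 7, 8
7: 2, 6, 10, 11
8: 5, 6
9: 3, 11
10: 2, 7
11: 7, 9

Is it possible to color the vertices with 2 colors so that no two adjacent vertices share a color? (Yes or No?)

No

2, 7, 10 form a triangle, so at least 3 colors are needed.
So 2 colors are not enough.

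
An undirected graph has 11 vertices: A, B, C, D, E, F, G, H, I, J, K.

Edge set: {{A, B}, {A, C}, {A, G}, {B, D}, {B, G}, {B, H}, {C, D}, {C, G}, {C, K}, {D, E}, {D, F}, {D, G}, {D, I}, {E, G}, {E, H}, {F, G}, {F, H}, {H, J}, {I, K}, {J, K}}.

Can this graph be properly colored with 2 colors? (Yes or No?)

No

C, D, G form a triangle, so at least 3 colors are needed.
So 2 colors are not enough.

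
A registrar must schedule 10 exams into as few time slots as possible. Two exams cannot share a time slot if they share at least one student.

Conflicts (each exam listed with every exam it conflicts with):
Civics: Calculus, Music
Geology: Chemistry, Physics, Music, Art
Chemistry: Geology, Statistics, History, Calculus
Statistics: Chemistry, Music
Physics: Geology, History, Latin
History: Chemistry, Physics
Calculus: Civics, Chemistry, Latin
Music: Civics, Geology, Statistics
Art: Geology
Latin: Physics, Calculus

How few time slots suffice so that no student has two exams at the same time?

3

The cycle Physics-History-Chemistry-Calculus-Latin-Physics has odd length 5, so it cannot be 2-colored; at least 3 time slots are needed.
3 time slots suffice: time slot 1 → {Chemistry, Physics, Music, Art}; time slot 2 → {Geology, Statistics, History, Calculus}; time slot 3 → {Civics, Latin}. No two conflicting exams share a time slot.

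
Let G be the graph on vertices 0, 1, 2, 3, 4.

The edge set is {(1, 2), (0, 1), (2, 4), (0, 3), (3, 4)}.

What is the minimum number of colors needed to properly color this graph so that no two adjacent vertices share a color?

The cycle 0-3-4-2-1-0 has odd length 5, so it cannot be 2-colored; at least 3 colors are needed.
One proper 3-coloring: 0=c, 1=a, 2=b, 3=b, 4=a. Each edge has distinct colors on its endpoints.

3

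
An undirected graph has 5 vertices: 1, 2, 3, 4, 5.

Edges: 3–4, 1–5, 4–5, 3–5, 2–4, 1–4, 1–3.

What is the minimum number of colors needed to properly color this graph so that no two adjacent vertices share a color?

1, 3, 4, 5 are mutually adjacent (a clique of size 4), so at least 4 colors are needed.
4 colors suffice: color red → {4}; color blue → {1, 2}; color green → {5}; color yellow → {3}. Each edge has distinct colors on its endpoints.

4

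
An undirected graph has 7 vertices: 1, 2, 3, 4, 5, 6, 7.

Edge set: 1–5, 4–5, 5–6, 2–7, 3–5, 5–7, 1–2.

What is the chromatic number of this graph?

1 and 2 are adjacent, so at least 2 colors are needed.
2 colors suffice: color a → {2, 5}; color b → {1, 3, 4, 6, 7}. No two adjacent vertices share a color.

2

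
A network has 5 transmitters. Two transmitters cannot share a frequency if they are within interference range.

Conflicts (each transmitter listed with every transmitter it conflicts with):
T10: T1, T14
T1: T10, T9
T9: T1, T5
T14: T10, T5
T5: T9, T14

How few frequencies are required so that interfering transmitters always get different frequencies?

The cycle T1-T10-T14-T5-T9-T1 has odd length 5, so it cannot be 2-colored; at least 3 frequencies are needed.
3 frequencies suffice: T10=2, T1=3, T9=1, T14=1, T5=2. Each listed conflict is separated.

3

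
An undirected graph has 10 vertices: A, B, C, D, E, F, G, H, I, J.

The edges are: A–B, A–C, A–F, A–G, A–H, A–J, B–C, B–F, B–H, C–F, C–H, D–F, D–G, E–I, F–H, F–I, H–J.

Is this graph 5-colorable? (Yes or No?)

The chromatic number is 5. A, B, C, F, H are pairwise adjacent (a clique of size 5), so at least 5 colors are needed.
5 colors suffice: color red → {E, F, G, J}; color blue → {A, D, I}; color green → {H}; color yellow → {C}; color purple → {B}.
That is already a proper 5-coloring.

Yes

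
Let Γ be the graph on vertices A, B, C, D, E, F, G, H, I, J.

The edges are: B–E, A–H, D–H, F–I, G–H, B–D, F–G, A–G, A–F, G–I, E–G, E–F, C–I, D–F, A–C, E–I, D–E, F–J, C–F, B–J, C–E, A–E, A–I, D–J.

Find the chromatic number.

A, C, E, F, I are pairwise adjacent (a clique of size 5), so at least 5 colors are needed.
5 colors suffice: color 1 → {B, F, H}; color 2 → {E, J}; color 3 → {A, D}; color 4 → {I}; color 5 → {C, G}. No two adjacent vertices share a color.

5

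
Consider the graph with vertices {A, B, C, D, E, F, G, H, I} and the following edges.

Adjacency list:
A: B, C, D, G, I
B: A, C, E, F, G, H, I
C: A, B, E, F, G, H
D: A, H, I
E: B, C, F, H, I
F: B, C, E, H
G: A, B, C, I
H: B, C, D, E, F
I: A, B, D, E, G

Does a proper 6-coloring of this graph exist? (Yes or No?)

Yes

The chromatic number is 5. B, C, E, F, H form a clique, so at least 5 colors are needed.
5 colors suffice: color red → {B, D}; color blue → {C, I}; color green → {A, H}; color yellow → {E, G}; color purple → {F}.
Since 6 ≥ 5, a proper 6-coloring certainly exists.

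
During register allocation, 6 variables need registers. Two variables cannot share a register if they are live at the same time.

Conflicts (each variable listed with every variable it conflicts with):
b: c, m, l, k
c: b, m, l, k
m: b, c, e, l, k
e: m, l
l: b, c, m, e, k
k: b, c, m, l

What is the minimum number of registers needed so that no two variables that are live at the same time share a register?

b, c, m, l, k pairwise conflict, so at least 5 registers are needed.
5 registers suffice: register 1 → {l}; register 2 → {m}; register 3 → {c, e}; register 4 → {k}; register 5 → {b}. Every pair that conflicts lands in different registers.

5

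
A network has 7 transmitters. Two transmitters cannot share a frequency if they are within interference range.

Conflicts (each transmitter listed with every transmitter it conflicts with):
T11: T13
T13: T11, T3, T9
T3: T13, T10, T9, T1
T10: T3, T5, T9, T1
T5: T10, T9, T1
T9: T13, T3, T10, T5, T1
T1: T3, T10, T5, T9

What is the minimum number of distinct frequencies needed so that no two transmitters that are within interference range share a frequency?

4

T3, T10, T9, T1 pairwise conflict, so at least 4 frequencies are needed.
A valid assignment using 4 frequencies: T11=1, T13=2, T3=4, T10=3, T5=4, T9=1, T1=2. No two conflicting transmitters share a frequency.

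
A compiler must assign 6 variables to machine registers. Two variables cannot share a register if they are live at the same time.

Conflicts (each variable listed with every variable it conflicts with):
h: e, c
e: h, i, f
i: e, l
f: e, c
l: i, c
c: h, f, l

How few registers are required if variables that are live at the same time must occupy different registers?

3

The cycle e-i-l-c-h-e has odd length 5, so it cannot be 2-colored; at least 3 registers are needed.
3 registers suffice: h=2, e=1, i=3, f=2, l=2, c=1. Each listed conflict is separated.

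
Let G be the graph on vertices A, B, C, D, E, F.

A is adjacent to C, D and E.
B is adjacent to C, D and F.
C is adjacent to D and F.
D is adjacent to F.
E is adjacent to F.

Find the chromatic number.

4

B, C, D, F are pairwise adjacent (a clique of size 4), so at least 4 colors are needed.
4 colors suffice: color 1 → {D, E}; color 2 → {C}; color 3 → {A, F}; color 4 → {B}. No two adjacent vertices share a color.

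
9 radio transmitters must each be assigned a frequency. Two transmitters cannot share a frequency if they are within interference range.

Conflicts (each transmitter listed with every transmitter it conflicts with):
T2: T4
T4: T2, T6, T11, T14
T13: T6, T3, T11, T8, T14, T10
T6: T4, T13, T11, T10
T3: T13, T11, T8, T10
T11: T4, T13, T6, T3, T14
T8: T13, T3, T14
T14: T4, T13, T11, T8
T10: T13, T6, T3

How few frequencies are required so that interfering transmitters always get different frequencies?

3

T4, T11, T14 all conflict with each other, so at least 3 frequencies are needed.
3 frequencies suffice: frequency 1 → {T4, T13}; frequency 2 → {T2, T11, T8, T10}; frequency 3 → {T6, T3, T14}. Every pair that conflicts lands in different frequencies.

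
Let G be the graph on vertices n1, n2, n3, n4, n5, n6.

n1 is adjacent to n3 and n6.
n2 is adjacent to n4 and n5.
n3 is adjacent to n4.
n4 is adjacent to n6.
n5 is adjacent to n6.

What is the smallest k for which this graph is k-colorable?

2

n2 and n5 are adjacent, so at least 2 colors are needed.
2 colors suffice: color 1 → {n2, n3, n6}; color 2 → {n1, n4, n5}. No two adjacent vertices share a color.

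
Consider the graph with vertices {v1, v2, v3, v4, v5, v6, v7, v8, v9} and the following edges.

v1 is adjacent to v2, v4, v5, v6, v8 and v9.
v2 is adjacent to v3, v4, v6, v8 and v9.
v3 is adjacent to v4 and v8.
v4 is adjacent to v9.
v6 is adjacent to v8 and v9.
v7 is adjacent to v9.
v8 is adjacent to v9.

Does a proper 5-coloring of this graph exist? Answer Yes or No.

Yes

The chromatic number is 5. v1, v2, v6, v8, v9 form a clique, so at least 5 colors are needed.
5 colors suffice: v1=3, v2=1, v3=2, v4=4, v5=1, v6=5, v7=1, v8=4, v9=2.
That is already a proper 5-coloring.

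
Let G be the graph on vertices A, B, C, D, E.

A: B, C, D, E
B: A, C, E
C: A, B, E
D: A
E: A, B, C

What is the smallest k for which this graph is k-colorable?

A, B, C, E are mutually adjacent (a clique of size 4), so at least 4 colors are needed.
One proper 4-coloring: A=red, B=yellow, C=green, D=blue, E=blue. Every edge joins two different colors.

4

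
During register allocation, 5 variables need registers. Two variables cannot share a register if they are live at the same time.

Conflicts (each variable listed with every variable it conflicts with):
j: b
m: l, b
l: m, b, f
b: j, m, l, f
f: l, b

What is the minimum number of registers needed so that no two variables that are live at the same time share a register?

3

m, l, b all conflict with each other, so at least 3 registers are needed.
3 registers suffice: register 1 → {b}; register 2 → {j, l}; register 3 → {m, f}. Each listed conflict is separated.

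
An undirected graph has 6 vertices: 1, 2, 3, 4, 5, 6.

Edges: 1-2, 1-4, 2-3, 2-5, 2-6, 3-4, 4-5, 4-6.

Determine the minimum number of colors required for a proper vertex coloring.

2

2 and 5 are adjacent, so at least 2 colors are needed.
2 colors suffice: color a → {2, 4}; color b → {1, 3, 5, 6}. Each edge has distinct colors on its endpoints.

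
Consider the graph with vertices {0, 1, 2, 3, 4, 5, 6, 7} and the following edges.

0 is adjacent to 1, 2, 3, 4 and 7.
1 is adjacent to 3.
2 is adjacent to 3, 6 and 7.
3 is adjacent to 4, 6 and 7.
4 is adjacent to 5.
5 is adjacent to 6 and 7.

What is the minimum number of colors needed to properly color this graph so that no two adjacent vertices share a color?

4

0, 2, 3, 7 form a clique, so at least 4 colors are needed.
4 colors suffice: 0=b, 1=c, 2=d, 3=a, 4=c, 5=a, 6=b, 7=c. No two adjacent vertices share a color.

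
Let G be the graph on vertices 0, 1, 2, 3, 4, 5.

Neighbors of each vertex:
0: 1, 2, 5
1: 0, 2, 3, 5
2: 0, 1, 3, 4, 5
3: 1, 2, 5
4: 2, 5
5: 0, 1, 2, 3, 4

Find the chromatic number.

4

0, 1, 2, 5 are pairwise adjacent (a clique of size 4), so at least 4 colors are needed.
4 colors suffice: color a → {5}; color b → {2}; color c → {1, 4}; color d → {0, 3}. Every edge joins two different colors.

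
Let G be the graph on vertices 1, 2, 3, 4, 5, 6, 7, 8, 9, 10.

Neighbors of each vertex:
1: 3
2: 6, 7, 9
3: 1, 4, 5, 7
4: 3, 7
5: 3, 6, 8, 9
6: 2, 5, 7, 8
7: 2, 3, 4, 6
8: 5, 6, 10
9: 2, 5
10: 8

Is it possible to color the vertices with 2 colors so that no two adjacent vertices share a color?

3, 4, 7 are mutually adjacent, so at least 3 colors are needed.
So 2 colors are not enough.

No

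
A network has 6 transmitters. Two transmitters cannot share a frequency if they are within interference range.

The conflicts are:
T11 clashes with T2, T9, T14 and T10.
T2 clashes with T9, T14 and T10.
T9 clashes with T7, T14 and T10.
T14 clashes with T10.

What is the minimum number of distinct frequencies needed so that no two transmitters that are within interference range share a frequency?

5

T11, T2, T9, T14, T10 all conflict with each other, so at least 5 frequencies are needed.
5 frequencies suffice: T11=3, T2=4, T9=1, T7=2, T14=2, T10=5. No two conflicting transmitters share a frequency.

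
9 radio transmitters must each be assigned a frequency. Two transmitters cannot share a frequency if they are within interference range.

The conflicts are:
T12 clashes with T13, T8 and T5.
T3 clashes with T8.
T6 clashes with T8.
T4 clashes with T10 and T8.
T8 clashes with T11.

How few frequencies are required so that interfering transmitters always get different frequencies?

2

T6 and T8 conflict, so at least 2 frequencies are needed.
2 frequencies suffice: frequency 1 → {T13, T10, T8, T5}; frequency 2 → {T12, T3, T6, T4, T11}. Each listed conflict is separated.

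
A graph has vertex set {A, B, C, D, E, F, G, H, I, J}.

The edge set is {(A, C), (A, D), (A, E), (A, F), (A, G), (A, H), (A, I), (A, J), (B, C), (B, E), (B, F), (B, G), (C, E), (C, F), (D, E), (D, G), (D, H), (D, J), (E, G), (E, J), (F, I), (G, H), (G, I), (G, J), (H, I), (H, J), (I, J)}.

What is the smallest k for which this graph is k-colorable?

A, D, E, G, J are mutually adjacent (a clique of size 5), so at least 5 colors are needed.
A valid assignment using 5 colors: A=1, B=1, C=3, D=5, E=4, F=2, G=2, H=4, I=5, J=3. No two adjacent vertices share a color.

5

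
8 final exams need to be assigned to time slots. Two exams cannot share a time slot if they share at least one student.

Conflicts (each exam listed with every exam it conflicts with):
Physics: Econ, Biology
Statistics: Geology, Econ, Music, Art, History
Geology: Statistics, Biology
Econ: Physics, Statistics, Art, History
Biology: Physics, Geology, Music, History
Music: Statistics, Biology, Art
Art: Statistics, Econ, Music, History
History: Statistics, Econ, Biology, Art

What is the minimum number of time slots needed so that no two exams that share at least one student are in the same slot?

Statistics, Econ, Art, History pairwise conflict, so at least 4 time slots are needed.
4 time slots suffice: time slot 1 → {Statistics, Biology}; time slot 2 → {Physics, Geology, Art}; time slot 3 → {Music, History}; time slot 4 → {Econ}. No two conflicting exams share a time slot.

4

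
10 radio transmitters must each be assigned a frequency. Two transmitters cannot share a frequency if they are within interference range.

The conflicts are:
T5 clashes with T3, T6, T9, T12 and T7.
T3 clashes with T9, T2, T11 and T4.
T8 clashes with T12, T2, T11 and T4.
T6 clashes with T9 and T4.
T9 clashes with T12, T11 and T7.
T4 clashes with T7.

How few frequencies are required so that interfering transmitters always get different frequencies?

3

T5, T6, T9 all conflict with each other, so at least 3 frequencies are needed.
Using 3 frequencies: T5=2, T3=3, T8=1, T6=3, T9=1, T12=3, T2=2, T11=2, T4=2, T7=3. Each listed conflict is separated.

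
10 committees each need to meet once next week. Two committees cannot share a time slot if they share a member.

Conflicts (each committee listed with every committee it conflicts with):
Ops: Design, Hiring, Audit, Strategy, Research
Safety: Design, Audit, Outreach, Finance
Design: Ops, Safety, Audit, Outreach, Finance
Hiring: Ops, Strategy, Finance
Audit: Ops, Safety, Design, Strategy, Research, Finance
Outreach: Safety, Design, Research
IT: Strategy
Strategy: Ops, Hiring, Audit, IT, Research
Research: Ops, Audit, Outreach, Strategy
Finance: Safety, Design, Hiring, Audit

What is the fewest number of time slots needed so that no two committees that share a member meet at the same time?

Safety, Design, Audit, Finance all conflict with each other, so at least 4 time slots are needed.
4 time slots suffice: Ops=3, Safety=4, Design=2, Hiring=1, Audit=1, Outreach=1, IT=1, Strategy=2, Research=4, Finance=3. Each listed conflict is separated.

4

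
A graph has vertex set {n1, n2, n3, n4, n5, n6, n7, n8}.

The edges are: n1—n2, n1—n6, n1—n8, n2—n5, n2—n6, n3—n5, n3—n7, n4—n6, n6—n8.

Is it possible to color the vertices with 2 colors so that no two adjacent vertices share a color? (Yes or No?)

No

n1, n6, n8 form a triangle, so at least 3 colors are needed.
So 2 colors are not enough.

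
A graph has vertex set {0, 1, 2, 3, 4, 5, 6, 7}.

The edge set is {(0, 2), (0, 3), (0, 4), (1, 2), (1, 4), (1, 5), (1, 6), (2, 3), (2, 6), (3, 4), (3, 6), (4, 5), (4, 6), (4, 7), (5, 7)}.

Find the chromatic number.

2, 3, 6 are pairwise adjacent, so at least 3 colors are needed.
A valid assignment using 3 colors: 0=blue, 1=green, 2=red, 3=green, 4=red, 5=blue, 6=blue, 7=green. Every edge joins two different colors.

3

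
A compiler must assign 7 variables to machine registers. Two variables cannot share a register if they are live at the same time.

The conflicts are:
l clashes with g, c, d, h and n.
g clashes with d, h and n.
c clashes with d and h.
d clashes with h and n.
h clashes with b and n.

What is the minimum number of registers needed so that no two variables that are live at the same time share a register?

5

l, g, d, h, n pairwise conflict, so at least 5 registers are needed.
Using 5 registers: l=3, g=5, c=4, d=2, h=1, b=2, n=4. No two conflicting variables share a register.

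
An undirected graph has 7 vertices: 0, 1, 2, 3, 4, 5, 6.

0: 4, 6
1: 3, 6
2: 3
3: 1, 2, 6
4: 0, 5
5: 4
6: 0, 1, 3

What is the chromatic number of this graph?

3

1, 3, 6 form a triangle, so at least 3 colors are needed.
One proper 3-coloring: 0=a, 1=c, 2=b, 3=a, 4=b, 5=a, 6=b. No two adjacent vertices share a color.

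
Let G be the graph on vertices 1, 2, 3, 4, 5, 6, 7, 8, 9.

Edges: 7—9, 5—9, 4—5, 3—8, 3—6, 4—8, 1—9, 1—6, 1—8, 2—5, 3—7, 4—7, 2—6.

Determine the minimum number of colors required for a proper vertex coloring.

3

The cycle 5-4-8-1-9-5 has odd length 5, so it cannot be 2-colored; at least 3 colors are needed.
One proper 3-coloring: 1=blue, 2=blue, 3=blue, 4=blue, 5=red, 6=red, 7=red, 8=red, 9=green. No two adjacent vertices share a color.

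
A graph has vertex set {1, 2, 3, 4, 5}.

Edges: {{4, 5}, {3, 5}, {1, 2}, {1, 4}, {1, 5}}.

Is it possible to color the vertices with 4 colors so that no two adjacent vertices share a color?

Yes

The chromatic number is 3. 1, 4, 5 are pairwise adjacent, so at least 3 colors are needed.
One proper 3-coloring: 1=red, 2=blue, 3=red, 4=green, 5=blue.
Since 4 ≥ 3, a proper 4-coloring certainly exists.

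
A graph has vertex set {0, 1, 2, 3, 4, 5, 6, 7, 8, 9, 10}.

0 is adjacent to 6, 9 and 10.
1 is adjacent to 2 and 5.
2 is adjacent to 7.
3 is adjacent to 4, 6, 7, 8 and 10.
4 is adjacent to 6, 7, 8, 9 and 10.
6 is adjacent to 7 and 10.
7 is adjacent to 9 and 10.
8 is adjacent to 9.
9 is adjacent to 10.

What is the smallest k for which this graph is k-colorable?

5

3, 4, 6, 7, 10 are mutually adjacent (a clique of size 5), so at least 5 colors are needed.
A valid assignment using 5 colors: 0=blue, 1=red, 2=blue, 3=yellow, 4=blue, 5=blue, 6=purple, 7=green, 8=red, 9=yellow, 10=red. Every edge joins two different colors.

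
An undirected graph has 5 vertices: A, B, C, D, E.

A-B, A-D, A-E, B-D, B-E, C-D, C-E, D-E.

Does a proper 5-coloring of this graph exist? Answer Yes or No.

The chromatic number is 4. A, B, D, E form a clique, so at least 4 colors are needed.
4 colors suffice: color red → {D}; color blue → {E}; color green → {B, C}; color yellow → {A}.
Since 5 ≥ 4, a proper 5-coloring certainly exists.

Yes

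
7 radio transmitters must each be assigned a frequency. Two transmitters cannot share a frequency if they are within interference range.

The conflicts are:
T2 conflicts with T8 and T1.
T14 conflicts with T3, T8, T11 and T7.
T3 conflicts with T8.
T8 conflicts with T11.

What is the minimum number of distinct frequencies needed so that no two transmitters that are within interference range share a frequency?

T14, T8, T11 all conflict with each other, so at least 3 frequencies are needed.
3 frequencies suffice: T2=1, T14=1, T3=3, T8=2, T1=2, T11=3, T7=2. No two conflicting transmitters share a frequency.

3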